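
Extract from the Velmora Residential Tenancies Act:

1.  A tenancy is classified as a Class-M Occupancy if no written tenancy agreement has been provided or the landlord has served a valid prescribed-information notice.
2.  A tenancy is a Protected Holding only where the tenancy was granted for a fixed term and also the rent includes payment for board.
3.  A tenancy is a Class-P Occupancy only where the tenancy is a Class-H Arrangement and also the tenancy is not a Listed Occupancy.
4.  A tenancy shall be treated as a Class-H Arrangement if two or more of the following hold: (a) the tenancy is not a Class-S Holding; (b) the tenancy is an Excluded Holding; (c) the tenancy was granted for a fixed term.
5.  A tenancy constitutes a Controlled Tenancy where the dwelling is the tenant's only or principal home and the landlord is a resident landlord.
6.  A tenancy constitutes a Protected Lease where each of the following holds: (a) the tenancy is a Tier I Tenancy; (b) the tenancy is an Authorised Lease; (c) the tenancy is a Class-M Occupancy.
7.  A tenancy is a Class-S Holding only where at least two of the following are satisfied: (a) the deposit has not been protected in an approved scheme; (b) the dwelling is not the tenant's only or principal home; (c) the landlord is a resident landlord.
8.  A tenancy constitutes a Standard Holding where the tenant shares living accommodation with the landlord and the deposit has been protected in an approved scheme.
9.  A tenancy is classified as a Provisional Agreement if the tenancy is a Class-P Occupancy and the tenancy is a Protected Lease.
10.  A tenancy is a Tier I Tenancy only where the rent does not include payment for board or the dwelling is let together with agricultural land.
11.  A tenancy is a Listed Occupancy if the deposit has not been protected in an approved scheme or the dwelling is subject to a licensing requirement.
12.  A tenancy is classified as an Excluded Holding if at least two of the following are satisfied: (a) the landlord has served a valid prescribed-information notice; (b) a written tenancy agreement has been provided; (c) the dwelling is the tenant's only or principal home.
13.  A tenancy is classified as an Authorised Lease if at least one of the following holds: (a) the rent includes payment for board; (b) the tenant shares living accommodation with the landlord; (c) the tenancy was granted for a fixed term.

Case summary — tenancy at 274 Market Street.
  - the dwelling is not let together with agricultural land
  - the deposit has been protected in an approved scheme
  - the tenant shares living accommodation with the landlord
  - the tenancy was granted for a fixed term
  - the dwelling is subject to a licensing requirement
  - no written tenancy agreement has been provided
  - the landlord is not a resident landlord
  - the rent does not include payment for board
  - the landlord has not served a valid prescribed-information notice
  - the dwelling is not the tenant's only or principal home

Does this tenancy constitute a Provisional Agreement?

paragraph 7 — Class-S Holding: the deposit has not been protected in an approved scheme? no; the dwelling is not the tenant's only or principal home? yes; the landlord is a resident landlord? no — 1 of 3 hold (need ≥2) → not satisfied.
paragraph 12 — Excluded Holding: the landlord has served a valid prescribed-information notice? no; a written tenancy agreement has been provided? no; the dwelling is the tenant's only or principal home? no — 0 of 3 hold (need ≥2) → not satisfied.
paragraph 4 — Class-H Arrangement: not a Class-S Holding (paragraph 7)? yes; Excluded Holding (paragraph 12)? no; the tenancy was granted for a fixed term? yes — 2 of 3 hold (need ≥2) → satisfied.
paragraph 11 — Listed Occupancy: [the deposit has not been protected in an approved scheme? no] OR [the dwelling is subject to a licensing requirement? yes] → satisfied.
paragraph 3 — Class-P Occupancy: [Class-H Arrangement (paragraph 4)? yes] AND [not a Listed Occupancy (paragraph 11)? no] → not satisfied.
paragraph 10 — Tier I Tenancy: [the rent does not include payment for board? yes] OR [the dwelling is let together with agricultural land? no] → satisfied.
paragraph 13 — Authorised Lease: [the rent includes payment for board? no] OR [the tenant shares living accommodation with the landlord? yes] OR [the tenancy was granted for a fixed term? yes] → satisfied.
paragraph 1 — Class-M Occupancy: [no written tenancy agreement has been provided? yes] OR [the landlord has served a valid prescribed-information notice? no] → satisfied.
paragraph 6 — Protected Lease: [Tier I Tenancy (paragraph 10)? yes] AND [Authorised Lease (paragraph 13)? yes] AND [Class-M Occupancy (paragraph 1)? yes] → satisfied.
paragraph 9 — Provisional Agreement: [Class-P Occupancy (paragraph 3)? no] AND [Protected Lease (paragraph 6)? yes] → not satisfied.

No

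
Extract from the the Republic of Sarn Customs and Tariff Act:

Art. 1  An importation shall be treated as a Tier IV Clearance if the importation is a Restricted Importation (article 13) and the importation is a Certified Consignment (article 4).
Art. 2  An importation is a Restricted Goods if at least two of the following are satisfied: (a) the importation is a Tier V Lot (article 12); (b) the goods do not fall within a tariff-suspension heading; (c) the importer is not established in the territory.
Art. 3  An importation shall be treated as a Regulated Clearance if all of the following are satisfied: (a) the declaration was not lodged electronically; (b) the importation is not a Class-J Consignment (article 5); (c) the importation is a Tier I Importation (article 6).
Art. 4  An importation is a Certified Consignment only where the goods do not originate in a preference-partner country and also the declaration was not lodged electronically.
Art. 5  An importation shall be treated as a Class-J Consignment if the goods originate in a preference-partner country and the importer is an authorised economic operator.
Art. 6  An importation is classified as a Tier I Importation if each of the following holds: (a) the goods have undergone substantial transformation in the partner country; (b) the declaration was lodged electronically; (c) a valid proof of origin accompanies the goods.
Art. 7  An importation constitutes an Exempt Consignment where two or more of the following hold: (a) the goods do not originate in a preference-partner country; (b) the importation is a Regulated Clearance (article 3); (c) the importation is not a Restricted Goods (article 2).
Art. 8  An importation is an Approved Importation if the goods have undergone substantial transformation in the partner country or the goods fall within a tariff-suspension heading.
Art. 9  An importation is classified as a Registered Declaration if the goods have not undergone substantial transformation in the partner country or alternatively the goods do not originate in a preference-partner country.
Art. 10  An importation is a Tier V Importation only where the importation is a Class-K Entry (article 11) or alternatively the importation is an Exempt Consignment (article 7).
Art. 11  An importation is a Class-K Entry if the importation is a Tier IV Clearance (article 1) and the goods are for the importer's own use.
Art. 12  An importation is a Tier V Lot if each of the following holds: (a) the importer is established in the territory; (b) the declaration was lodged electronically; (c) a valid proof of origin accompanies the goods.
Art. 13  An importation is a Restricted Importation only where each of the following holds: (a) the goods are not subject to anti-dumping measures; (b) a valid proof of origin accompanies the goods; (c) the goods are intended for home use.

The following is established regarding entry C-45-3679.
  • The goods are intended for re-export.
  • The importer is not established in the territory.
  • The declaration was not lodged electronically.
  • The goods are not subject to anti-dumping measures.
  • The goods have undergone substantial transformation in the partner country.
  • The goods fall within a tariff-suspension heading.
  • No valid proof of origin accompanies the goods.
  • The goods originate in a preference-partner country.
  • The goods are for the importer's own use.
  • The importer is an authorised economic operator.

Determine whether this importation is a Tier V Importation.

No

Under article 13: the goods are not subject to anti-dumping measures? yes; and a valid proof of origin accompanies the goods? no; and the goods are intended for home use? no. So the importation is not a Restricted Importation.
Under article 4: the goods do not originate in a preference-partner country? no; and the declaration was not lodged electronically? yes. So the importation is not a Certified Consignment.
Under article 1: Restricted Importation (article 13)? no; and Certified Consignment (article 4)? no. So the importation is not a Tier IV Clearance.
Under article 11: Tier IV Clearance (article 1)? no; and the goods are for the importer's own use? yes. So the importation is not a Class-K Entry.
Under article 5: the goods originate in a preference-partner country? yes; and the importer is an authorised economic operator? yes. So the importation is a Class-J Consignment.
Under article 6: the goods have undergone substantial transformation in the partner country? yes; and the declaration was lodged electronically? no; and a valid proof of origin accompanies the goods? no. So the importation is not a Tier I Importation.
Under article 3: the declaration was not lodged electronically? yes; and not a Class-J Consignment (article 5)? no; and Tier I Importation (article 6)? no. So the importation is not a Regulated Clearance.
Under article 12: the importer is established in the territory? no; and the declaration was lodged electronically? no; and a valid proof of origin accompanies the goods? no. So the importation is not a Tier V Lot.
Under article 2: Tier V Lot (article 12)? no; the goods do not fall within a tariff-suspension heading? no; the importer is not established in the territory? yes — 1 of 3 hold (need ≥2) → not satisfied.
Under article 7: the goods do not originate in a preference-partner country? no; Regulated Clearance (article 3)? no; not a Restricted Goods (article 2)? yes — 1 of 3 hold (need ≥2) → not satisfied.
Under article 10: Class-K Entry (article 11)? no; or Exempt Consignment (article 7)? no. So the importation is not a Tier V Importation.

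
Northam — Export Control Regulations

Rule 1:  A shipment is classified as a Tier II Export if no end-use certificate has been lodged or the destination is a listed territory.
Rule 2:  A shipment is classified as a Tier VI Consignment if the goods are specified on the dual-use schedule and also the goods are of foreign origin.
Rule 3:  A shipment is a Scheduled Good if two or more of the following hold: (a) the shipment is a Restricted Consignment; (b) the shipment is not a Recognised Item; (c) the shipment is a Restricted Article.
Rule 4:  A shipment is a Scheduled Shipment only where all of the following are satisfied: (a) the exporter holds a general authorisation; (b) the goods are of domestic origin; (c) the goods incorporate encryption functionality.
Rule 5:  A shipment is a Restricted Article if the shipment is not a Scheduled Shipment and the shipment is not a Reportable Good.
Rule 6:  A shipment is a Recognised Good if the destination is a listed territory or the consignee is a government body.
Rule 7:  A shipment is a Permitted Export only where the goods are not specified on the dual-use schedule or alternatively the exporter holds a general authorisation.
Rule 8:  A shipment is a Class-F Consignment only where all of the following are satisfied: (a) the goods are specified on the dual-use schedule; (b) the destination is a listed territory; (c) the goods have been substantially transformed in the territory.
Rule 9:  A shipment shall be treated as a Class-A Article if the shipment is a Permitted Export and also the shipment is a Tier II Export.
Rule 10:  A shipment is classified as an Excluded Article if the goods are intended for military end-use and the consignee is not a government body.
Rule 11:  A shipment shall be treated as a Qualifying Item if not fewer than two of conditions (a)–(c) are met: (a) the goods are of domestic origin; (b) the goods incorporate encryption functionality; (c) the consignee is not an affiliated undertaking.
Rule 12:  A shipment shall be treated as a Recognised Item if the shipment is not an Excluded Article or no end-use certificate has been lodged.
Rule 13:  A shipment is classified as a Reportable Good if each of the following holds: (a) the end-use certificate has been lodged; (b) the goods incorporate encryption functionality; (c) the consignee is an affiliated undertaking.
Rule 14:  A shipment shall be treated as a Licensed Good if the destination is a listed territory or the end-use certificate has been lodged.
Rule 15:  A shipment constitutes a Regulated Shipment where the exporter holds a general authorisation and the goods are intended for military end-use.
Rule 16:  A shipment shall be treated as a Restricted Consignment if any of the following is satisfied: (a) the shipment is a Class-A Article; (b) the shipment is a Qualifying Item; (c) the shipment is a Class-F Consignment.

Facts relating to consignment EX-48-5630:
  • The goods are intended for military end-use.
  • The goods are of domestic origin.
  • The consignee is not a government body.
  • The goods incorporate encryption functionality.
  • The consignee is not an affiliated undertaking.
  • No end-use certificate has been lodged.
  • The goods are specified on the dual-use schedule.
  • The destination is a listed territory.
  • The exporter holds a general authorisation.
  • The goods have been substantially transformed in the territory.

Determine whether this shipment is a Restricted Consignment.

Yes

rule 7 — Permitted Export: [the goods are not specified on the dual-use schedule? no] OR [the exporter holds a general authorisation? yes] → satisfied.
rule 1 — Tier II Export: [no end-use certificate has been lodged? yes] OR [the destination is a listed territory? yes] → satisfied.
rule 9 — Class-A Article: [Permitted Export (rule 7)? yes] AND [Tier II Export (rule 1)? yes] → satisfied.
rule 11 — Qualifying Item: the goods are of domestic origin? yes; the goods incorporate encryption functionality? yes; the consignee is not an affiliated undertaking? yes — 3 of 3 hold (need ≥2) → satisfied.
rule 8 — Class-F Consignment: [the goods are specified on the dual-use schedule? yes] AND [the destination is a listed territory? yes] AND [the goods have been substantially transformed in the territory? yes] → satisfied.
rule 16 — Restricted Consignment: [Class-A Article (rule 9)? yes] OR [Qualifying Item (rule 11)? yes] OR [Class-F Consignment (rule 8)? yes] → satisfied.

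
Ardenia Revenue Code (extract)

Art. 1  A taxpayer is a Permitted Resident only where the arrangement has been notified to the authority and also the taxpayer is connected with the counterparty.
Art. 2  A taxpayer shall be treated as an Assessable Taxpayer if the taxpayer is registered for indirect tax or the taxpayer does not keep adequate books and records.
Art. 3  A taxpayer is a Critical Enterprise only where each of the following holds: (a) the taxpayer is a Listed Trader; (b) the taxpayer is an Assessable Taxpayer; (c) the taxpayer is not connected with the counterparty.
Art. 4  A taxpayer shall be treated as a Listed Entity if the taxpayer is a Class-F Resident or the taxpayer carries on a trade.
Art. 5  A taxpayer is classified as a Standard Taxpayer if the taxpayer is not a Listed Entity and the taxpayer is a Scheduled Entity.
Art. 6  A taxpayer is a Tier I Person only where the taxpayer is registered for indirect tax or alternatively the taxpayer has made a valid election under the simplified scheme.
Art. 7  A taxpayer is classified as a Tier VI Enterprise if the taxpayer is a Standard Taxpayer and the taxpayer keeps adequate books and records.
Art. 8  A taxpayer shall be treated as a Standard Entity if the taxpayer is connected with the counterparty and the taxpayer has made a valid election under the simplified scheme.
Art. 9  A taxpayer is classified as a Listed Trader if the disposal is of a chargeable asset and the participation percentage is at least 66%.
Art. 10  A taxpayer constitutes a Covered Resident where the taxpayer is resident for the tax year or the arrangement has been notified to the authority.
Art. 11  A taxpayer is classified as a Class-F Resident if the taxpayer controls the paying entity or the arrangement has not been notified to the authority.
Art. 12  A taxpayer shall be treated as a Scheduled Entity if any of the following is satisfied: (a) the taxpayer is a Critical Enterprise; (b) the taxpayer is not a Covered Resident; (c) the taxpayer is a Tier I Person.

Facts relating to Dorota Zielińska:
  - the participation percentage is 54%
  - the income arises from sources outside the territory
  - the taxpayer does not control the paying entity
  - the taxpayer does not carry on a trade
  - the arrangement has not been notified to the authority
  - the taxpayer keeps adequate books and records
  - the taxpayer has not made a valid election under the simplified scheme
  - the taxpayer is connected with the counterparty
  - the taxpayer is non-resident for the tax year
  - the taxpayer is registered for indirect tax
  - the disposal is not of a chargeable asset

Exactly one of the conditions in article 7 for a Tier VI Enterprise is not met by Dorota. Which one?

Standard Taxpayer

article 11 — Class-F Resident: [the taxpayer controls the paying entity? no] OR [the arrangement has not been notified to the authority? yes] → satisfied.
article 4 — Listed Entity: [Class-F Resident (article 11)? yes] OR [the taxpayer carries on a trade? no] → satisfied.
article 9 — Listed Trader: [the disposal is of a chargeable asset? no] AND [participation percentage: 54% ≥ 66%? no] → not satisfied.
article 2 — Assessable Taxpayer: [the taxpayer is registered for indirect tax? yes] OR [the taxpayer does not keep adequate books and records? no] → satisfied.
article 3 — Critical Enterprise: [Listed Trader (article 9)? no] AND [Assessable Taxpayer (article 2)? yes] AND [the taxpayer is not connected with the counterparty? no] → not satisfied.
article 10 — Covered Resident: [the taxpayer is resident for the tax year? no] OR [the arrangement has been notified to the authority? no] → not satisfied.
article 6 — Tier I Person: [the taxpayer is registered for indirect tax? yes] OR [the taxpayer has made a valid election under the simplified scheme? no] → satisfied.
article 12 — Scheduled Entity: [Critical Enterprise (article 3)? no] OR [not a Covered Resident (article 10)? yes] OR [Tier I Person (article 6)? yes] → satisfied.
article 5 — Standard Taxpayer: [not a Listed Entity (article 4)? no] AND [Scheduled Entity (article 12)? yes] → not satisfied.
article 7 — Tier VI Enterprise: [Standard Taxpayer (article 5)? no] AND [the taxpayer keeps adequate books and records? yes] → not satisfied.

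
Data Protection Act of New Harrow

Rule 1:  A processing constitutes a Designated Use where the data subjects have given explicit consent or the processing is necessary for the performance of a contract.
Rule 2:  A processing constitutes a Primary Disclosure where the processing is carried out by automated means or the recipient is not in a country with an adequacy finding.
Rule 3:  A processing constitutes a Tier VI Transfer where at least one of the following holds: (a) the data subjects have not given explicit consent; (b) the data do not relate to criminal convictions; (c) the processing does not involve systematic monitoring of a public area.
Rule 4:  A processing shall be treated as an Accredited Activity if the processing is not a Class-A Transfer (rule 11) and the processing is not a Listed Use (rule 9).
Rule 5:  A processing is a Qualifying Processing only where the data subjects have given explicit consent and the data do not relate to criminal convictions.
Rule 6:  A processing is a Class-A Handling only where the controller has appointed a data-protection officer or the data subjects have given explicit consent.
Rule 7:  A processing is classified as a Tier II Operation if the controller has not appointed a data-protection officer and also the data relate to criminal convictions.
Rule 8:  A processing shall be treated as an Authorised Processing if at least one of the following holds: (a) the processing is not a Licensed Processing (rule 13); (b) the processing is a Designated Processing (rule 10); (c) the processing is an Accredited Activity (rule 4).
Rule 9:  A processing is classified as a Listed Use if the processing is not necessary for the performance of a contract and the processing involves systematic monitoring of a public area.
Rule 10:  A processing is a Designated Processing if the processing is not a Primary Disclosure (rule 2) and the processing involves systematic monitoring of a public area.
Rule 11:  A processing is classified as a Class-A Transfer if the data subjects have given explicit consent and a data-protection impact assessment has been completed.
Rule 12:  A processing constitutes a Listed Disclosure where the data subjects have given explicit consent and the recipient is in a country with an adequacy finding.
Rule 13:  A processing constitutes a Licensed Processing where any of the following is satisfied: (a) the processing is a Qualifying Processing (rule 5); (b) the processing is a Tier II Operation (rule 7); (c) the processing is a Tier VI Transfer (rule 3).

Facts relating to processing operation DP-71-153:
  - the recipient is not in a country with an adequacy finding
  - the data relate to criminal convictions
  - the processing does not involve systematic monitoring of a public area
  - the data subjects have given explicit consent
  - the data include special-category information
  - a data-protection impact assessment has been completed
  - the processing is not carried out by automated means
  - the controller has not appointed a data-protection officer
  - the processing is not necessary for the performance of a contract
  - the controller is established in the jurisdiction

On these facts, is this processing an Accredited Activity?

rule 11 — Class-A Transfer: [the data subjects have given explicit consent? yes] AND [a data-protection impact assessment has been completed? yes] → satisfied.
rule 9 — Listed Use: [the processing is not necessary for the performance of a contract? yes] AND [the processing involves systematic monitoring of a public area? no] → not satisfied.
rule 4 — Accredited Activity: [not a Class-A Transfer (rule 11)? no] AND [not a Listed Use (rule 9)? yes] → not satisfied.

No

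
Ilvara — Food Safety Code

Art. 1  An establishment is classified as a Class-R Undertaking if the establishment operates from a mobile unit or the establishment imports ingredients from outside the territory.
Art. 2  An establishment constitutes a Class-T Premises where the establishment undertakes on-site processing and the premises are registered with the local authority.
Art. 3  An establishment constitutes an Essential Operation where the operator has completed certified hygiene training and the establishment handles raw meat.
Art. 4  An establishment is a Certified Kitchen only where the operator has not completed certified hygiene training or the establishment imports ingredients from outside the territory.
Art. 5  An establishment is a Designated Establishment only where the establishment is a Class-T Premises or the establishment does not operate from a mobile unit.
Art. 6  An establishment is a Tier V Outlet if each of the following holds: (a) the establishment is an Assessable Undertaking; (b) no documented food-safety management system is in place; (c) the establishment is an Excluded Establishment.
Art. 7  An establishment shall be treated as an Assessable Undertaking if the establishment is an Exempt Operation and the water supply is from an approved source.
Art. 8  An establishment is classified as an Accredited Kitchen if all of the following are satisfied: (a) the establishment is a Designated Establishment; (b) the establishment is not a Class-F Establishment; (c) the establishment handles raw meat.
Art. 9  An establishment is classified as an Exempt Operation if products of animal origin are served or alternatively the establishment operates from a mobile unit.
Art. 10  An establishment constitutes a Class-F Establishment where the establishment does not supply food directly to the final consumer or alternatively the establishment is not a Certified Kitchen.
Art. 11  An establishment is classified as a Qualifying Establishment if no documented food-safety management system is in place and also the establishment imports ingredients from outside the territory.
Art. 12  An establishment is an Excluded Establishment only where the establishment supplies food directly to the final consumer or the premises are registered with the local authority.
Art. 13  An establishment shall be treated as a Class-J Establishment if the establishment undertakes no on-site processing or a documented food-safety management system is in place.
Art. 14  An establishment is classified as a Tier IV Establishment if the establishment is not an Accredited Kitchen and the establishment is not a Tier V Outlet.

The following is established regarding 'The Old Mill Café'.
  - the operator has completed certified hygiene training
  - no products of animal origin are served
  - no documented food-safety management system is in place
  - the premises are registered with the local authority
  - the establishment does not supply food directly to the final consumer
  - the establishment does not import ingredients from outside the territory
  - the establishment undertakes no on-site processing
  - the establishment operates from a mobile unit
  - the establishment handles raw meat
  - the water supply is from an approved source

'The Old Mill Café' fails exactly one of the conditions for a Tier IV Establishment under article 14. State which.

Under article 2: the establishment undertakes on-site processing? no; and the premises are registered with the local authority? yes. So the establishment is not a Class-T Premises.
Under article 5: Class-T Premises (article 2)? no; or the establishment does not operate from a mobile unit? no. So the establishment is not a Designated Establishment.
Under article 4: the operator has not completed certified hygiene training? no; or the establishment imports ingredients from outside the territory? no. So the establishment is not a Certified Kitchen.
Under article 10: the establishment does not supply food directly to the final consumer? yes; or not a Certified Kitchen (article 4)? yes. So the establishment is a Class-F Establishment.
Under article 8: Designated Establishment (article 5)? no; and not a Class-F Establishment (article 10)? no; and the establishment handles raw meat? yes. So the establishment is not an Accredited Kitchen.
Under article 9: products of animal origin are served? no; or the establishment operates from a mobile unit? yes. So the establishment is an Exempt Operation.
Under article 7: Exempt Operation (article 9)? yes; and the water supply is from an approved source? yes. So the establishment is an Assessable Undertaking.
Under article 12: the establishment supplies food directly to the final consumer? no; or the premises are registered with the local authority? yes. So the establishment is an Excluded Establishment.
Under article 6: Assessable Undertaking (article 7)? yes; and no documented food-safety management system is in place? yes; and Excluded Establishment (article 12)? yes. So the establishment is a Tier V Outlet.
Under article 14: not an Accredited Kitchen (article 8)? yes; and not a Tier V Outlet (article 6)? no. So the establishment is not a Tier IV Establishment.

Tier V Outlet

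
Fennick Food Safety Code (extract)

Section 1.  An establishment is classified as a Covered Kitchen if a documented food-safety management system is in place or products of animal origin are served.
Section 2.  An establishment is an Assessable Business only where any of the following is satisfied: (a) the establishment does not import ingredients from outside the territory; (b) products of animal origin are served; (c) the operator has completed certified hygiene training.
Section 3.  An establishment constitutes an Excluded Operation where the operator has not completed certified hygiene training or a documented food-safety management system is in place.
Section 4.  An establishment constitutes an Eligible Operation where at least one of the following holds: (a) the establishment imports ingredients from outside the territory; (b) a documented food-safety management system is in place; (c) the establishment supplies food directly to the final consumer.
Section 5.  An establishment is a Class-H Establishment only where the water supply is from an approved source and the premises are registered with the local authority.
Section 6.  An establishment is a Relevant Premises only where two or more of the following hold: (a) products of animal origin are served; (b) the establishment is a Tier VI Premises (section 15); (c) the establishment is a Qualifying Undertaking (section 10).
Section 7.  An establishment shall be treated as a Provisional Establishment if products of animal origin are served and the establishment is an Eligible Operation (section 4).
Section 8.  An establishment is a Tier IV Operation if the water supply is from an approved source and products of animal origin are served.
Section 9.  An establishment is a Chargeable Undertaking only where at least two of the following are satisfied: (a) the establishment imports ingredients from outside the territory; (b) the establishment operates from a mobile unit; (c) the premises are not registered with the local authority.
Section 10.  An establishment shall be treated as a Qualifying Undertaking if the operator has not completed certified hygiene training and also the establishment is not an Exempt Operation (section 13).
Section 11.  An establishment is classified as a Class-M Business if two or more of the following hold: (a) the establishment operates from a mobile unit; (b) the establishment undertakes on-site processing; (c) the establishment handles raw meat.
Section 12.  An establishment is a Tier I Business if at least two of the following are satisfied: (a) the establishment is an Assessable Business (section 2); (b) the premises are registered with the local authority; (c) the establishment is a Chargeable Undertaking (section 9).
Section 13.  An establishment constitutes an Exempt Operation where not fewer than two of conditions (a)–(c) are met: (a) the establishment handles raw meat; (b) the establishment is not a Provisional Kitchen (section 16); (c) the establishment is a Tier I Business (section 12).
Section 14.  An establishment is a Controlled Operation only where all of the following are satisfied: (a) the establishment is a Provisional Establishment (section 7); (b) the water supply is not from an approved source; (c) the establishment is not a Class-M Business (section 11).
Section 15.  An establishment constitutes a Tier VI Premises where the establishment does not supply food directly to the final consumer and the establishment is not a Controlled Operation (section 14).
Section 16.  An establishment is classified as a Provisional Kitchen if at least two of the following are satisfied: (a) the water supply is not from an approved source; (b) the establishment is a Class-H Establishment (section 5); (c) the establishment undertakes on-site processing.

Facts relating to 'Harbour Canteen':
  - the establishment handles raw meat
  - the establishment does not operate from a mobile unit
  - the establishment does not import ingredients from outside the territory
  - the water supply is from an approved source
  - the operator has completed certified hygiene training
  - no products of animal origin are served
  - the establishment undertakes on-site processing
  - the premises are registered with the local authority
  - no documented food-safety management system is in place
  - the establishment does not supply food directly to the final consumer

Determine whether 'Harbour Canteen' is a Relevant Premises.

section 4 — Eligible Operation: [the establishment imports ingredients from outside the territory? no] OR [a documented food-safety management system is in place? no] OR [the establishment supplies food directly to the final consumer? no] → not satisfied.
section 7 — Provisional Establishment: [products of animal origin are served? no] AND [Eligible Operation (section 4)? no] → not satisfied.
section 11 — Class-M Business: the establishment operates from a mobile unit? no; the establishment undertakes on-site processing? yes; the establishment handles raw meat? yes — 2 of 3 hold (need ≥2) → satisfied.
section 14 — Controlled Operation: [Provisional Establishment (section 7)? no] AND [the water supply is not from an approved source? no] AND [not a Class-M Business (section 11)? no] → not satisfied.
section 15 — Tier VI Premises: [the establishment does not supply food directly to the final consumer? yes] AND [not a Controlled Operation (section 14)? yes] → satisfied.
section 5 — Class-H Establishment: [the water supply is from an approved source? yes] AND [the premises are registered with the local authority? yes] → satisfied.
section 16 — Provisional Kitchen: the water supply is not from an approved source? no; Class-H Establishment (section 5)? yes; the establishment undertakes on-site processing? yes — 2 of 3 hold (need ≥2) → satisfied.
section 2 — Assessable Business: [the establishment does not import ingredients from outside the territory? yes] OR [products of animal origin are served? no] OR [the operator has completed certified hygiene training? yes] → satisfied.
section 9 — Chargeable Undertaking: the establishment imports ingredients from outside the territory? no; the establishment operates from a mobile unit? no; the premises are not registered with the local authority? no — 0 of 3 hold (need ≥2) → not satisfied.
section 12 — Tier I Business: Assessable Business (section 2)? yes; the premises are registered with the local authority? yes; Chargeable Undertaking (section 9)? no — 2 of 3 hold (need ≥2) → satisfied.
section 13 — Exempt Operation: the establishment handles raw meat? yes; not a Provisional Kitchen (section 16)? no; Tier I Business (section 12)? yes — 2 of 3 hold (need ≥2) → satisfied.
section 10 — Qualifying Undertaking: [the operator has not completed certified hygiene training? no] AND [not an Exempt Operation (section 13)? no] → not satisfied.
section 6 — Relevant Premises: products of animal origin are served? no; Tier VI Premises (section 15)? yes; Qualifying Undertaking (section 10)? no — 1 of 3 hold (need ≥2) → not satisfied.

No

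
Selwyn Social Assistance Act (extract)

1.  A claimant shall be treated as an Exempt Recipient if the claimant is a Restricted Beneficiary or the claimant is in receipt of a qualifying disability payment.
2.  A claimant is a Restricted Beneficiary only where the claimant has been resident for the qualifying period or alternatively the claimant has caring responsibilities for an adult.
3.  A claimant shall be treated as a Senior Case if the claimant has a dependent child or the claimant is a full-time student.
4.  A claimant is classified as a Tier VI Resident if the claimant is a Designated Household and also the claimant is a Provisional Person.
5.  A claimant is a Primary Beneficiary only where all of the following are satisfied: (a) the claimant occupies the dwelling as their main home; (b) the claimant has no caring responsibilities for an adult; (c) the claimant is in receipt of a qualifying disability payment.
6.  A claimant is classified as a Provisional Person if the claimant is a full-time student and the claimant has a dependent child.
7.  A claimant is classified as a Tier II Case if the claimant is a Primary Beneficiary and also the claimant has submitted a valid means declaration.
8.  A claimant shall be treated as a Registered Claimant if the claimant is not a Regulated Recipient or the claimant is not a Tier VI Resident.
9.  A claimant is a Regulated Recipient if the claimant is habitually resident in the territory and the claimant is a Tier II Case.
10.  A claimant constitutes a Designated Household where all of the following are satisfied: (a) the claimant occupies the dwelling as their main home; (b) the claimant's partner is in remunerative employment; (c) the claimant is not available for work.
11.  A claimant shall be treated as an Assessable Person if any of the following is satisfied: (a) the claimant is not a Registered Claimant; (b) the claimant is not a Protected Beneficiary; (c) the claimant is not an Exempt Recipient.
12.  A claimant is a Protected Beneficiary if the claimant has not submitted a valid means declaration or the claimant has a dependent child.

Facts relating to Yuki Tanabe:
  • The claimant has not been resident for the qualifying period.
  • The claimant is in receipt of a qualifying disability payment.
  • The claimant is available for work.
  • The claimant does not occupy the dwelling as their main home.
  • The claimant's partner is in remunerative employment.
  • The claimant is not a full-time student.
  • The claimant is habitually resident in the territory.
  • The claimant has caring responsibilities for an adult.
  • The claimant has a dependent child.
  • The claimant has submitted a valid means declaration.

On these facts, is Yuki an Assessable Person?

paragraph 5 — Primary Beneficiary: [the claimant occupies the dwelling as their main home? no] AND [the claimant has no caring responsibilities for an adult? no] AND [the claimant is in receipt of a qualifying disability payment? yes] → not satisfied.
paragraph 7 — Tier II Case: [Primary Beneficiary (paragraph 5)? no] AND [the claimant has submitted a valid means declaration? yes] → not satisfied.
paragraph 9 — Regulated Recipient: [the claimant is habitually resident in the territory? yes] AND [Tier II Case (paragraph 7)? no] → not satisfied.
paragraph 10 — Designated Household: [the claimant occupies the dwelling as their main home? no] AND [the claimant's partner is in remunerative employment? yes] AND [the claimant is not available for work? no] → not satisfied.
paragraph 6 — Provisional Person: [the claimant is a full-time student? no] AND [the claimant has a dependent child? yes] → not satisfied.
paragraph 4 — Tier VI Resident: [Designated Household (paragraph 10)? no] AND [Provisional Person (paragraph 6)? no] → not satisfied.
paragraph 8 — Registered Claimant: [not a Regulated Recipient (paragraph 9)? yes] OR [not a Tier VI Resident (paragraph 4)? yes] → satisfied.
paragraph 12 — Protected Beneficiary: [the claimant has not submitted a valid means declaration? no] OR [the claimant has a dependent child? yes] → satisfied.
paragraph 2 — Restricted Beneficiary: [the claimant has been resident for the qualifying period? no] OR [the claimant has caring responsibilities for an adult? yes] → satisfied.
paragraph 1 — Exempt Recipient: [Restricted Beneficiary (paragraph 2)? yes] OR [the claimant is in receipt of a qualifying disability payment? yes] → satisfied.
paragraph 11 — Assessable Person: [not a Registered Claimant (paragraph 8)? no] OR [not a Protected Beneficiary (paragraph 12)? no] OR [not an Exempt Recipient (paragraph 1)? no] → not satisfied.

No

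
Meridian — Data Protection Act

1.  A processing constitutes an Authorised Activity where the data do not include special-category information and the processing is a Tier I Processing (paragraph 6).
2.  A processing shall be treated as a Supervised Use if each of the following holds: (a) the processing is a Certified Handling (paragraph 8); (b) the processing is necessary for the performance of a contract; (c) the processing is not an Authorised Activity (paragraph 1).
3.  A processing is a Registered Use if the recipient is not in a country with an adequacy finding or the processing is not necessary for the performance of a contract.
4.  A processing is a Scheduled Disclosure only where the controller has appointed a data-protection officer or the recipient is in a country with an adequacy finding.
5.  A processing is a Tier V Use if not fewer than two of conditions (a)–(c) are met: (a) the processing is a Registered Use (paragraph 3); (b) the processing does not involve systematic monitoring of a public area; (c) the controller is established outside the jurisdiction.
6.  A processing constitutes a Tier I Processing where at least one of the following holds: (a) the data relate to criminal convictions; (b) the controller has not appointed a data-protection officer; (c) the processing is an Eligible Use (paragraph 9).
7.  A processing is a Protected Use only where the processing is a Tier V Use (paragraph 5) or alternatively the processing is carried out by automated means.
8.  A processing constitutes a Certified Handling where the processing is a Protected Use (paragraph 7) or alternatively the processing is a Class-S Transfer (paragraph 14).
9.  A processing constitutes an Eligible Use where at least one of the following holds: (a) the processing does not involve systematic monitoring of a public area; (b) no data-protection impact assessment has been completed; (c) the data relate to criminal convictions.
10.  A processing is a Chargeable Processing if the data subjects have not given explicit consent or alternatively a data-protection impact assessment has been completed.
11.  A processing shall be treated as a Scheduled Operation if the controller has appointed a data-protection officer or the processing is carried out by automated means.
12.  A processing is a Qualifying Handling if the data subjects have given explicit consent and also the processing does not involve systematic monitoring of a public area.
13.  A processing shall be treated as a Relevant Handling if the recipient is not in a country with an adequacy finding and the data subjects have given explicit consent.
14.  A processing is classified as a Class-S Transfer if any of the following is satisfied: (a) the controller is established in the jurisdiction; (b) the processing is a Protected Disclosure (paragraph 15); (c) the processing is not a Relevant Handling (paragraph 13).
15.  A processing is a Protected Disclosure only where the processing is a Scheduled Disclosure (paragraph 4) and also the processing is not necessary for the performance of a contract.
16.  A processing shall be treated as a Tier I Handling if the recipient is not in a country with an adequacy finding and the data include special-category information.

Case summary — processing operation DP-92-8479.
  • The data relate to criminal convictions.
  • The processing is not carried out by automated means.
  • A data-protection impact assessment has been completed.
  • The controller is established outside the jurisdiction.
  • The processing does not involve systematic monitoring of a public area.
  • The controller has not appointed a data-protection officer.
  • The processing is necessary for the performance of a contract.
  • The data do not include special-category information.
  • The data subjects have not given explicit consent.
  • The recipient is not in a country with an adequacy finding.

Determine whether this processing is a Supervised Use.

paragraph 3 — Registered Use: [the recipient is not in a country with an adequacy finding? yes] OR [the processing is not necessary for the performance of a contract? no] → satisfied.
paragraph 5 — Tier V Use: Registered Use (paragraph 3)? yes; the processing does not involve systematic monitoring of a public area? yes; the controller is established outside the jurisdiction? yes — 3 of 3 hold (need ≥2) → satisfied.
paragraph 7 — Protected Use: [Tier V Use (paragraph 5)? yes] OR [the processing is carried out by automated means? no] → satisfied.
paragraph 4 — Scheduled Disclosure: [the controller has appointed a data-protection officer? no] OR [the recipient is in a country with an adequacy finding? no] → not satisfied.
paragraph 15 — Protected Disclosure: [Scheduled Disclosure (paragraph 4)? no] AND [the processing is not necessary for the performance of a contract? no] → not satisfied.
paragraph 13 — Relevant Handling: [the recipient is not in a country with an adequacy finding? yes] AND [the data subjects have given explicit consent? no] → not satisfied.
paragraph 14 — Class-S Transfer: [the controller is established in the jurisdiction? no] OR [Protected Disclosure (paragraph 15)? no] OR [not a Relevant Handling (paragraph 13)? yes] → satisfied.
paragraph 8 — Certified Handling: [Protected Use (paragraph 7)? yes] OR [Class-S Transfer (paragraph 14)? yes] → satisfied.
paragraph 9 — Eligible Use: [the processing does not involve systematic monitoring of a public area? yes] OR [no data-protection impact assessment has been completed? no] OR [the data relate to criminal convictions? yes] → satisfied.
paragraph 6 — Tier I Processing: [the data relate to criminal convictions? yes] OR [the controller has not appointed a data-protection officer? yes] OR [Eligible Use (paragraph 9)? yes] → satisfied.
paragraph 1 — Authorised Activity: [the data do not include special-category information? yes] AND [Tier I Processing (paragraph 6)? yes] → satisfied.
paragraph 2 — Supervised Use: [Certified Handling (paragraph 8)? yes] AND [the processing is necessary for the performance of a contract? yes] AND [not an Authorised Activity (paragraph 1)? no] → not satisfied.

No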